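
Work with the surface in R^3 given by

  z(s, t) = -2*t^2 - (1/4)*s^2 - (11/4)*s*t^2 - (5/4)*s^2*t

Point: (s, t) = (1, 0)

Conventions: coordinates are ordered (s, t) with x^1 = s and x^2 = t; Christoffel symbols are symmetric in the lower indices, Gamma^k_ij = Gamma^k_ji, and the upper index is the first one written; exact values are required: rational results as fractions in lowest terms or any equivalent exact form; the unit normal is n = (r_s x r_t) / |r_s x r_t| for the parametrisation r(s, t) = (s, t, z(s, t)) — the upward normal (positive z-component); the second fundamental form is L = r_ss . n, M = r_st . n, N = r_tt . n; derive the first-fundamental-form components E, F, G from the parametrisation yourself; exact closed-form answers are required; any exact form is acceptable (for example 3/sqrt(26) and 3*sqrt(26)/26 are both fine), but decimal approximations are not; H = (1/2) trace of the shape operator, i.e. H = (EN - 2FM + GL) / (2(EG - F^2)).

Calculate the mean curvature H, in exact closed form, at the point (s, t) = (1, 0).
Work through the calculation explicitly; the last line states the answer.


z_s = -1/2, z_t = -5/4, z_ss = -1/2, z_st = -5/2, z_tt = -19/2
E = 5/4, F = 5/8, G = 41/16; answer radicand W^2 = 45/16
unnormalised second-form numerators: l = -1/2, m = -5/2, n = -19/2; L = l/sqrt(45/16), and similarly M = m/sqrt(W^2), N = n/sqrt(W^2)
H = (E*n - 2*F*m + G*l) / (2*(EG - F^2)*sqrt(W^2)); E*n - 2*F*m + G*l = -321/32, EG - F^2 = 45/16, so H = (-107/60)/sqrt(45/16)

Answer: H = -107*sqrt(5)/225


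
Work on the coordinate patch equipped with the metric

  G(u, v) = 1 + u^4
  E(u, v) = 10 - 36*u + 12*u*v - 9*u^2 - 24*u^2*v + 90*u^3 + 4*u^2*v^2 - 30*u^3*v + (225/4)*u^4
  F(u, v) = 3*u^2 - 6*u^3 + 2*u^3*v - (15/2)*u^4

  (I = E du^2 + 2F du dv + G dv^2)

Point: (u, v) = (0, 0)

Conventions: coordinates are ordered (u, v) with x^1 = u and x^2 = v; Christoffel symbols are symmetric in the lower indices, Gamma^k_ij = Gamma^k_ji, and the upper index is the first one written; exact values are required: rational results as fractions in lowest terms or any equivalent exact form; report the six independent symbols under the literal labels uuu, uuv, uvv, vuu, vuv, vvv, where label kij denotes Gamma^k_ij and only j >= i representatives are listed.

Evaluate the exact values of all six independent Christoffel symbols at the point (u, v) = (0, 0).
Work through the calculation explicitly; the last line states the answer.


E = 10, F = 0, G = 1 at the point
E_u = -36, E_v = 0, F_u = 0, F_v = 0, G_u = 0, G_v = 0
EG - F^2 = 10;  g^inv = (1/10) * [[1, 0], [0, 10]]
first-kind symbols [ij,l] = (1/2)(d_i g_jl + d_j g_il - d_l g_ij): [uu,u] = E_u/2 = -18, [uu,v] = F_u - E_v/2 = 0, [uv,u] = E_v/2 = 0, [uv,v] = G_u/2 = 0, [vv,u] = F_v - G_u/2 = 0, [vv,v] = G_v/2 = 0
Gamma^u_ij = (G*[ij,u] - F*[ij,v])/(EG - F^2), Gamma^v_ij = (E*[ij,v] - F*[ij,u])/(EG - F^2)

Answer: Gamma_uuu = -9/5, Gamma_uuv = 0, Gamma_uvv = 0, Gamma_vuu = 0, Gamma_vuv = 0, Gamma_vvv = 0


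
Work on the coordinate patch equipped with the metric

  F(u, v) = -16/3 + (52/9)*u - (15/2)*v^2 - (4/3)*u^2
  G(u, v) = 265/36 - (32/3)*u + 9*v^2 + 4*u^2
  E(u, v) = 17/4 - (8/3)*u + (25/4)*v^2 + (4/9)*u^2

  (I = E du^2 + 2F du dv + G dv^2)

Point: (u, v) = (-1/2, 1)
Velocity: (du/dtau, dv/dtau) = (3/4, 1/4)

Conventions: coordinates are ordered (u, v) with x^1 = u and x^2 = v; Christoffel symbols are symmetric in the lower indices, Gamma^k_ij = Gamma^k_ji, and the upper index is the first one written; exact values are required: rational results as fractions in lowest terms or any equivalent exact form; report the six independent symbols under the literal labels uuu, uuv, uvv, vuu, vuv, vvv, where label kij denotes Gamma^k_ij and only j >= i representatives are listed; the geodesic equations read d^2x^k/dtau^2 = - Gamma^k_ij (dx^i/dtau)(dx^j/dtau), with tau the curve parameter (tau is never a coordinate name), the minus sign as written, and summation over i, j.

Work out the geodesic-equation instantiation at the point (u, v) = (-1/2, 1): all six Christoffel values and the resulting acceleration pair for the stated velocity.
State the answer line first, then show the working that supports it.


Answer: Gamma_uuu = -4639/2871, Gamma_uuv = 359/198, Gamma_uvv = -6370/2871, Gamma_vuu = -3173/2871, Gamma_vuv = 95/99, Gamma_vvv = -3368/2871; accelerations (d^2u/dtau^2, d^2v/dtau^2) = (2111/5742, 15395/45936)

E = 215/18, F = -289/18, G = 817/36 at the point
E_u = -28/9, E_v = 25/2, F_u = 64/9, F_v = -15, G_u = -44/3, G_v = 18
EG - F^2 = 319/24;  g^inv = (24/319) * [[817/36, 289/18], [289/18, 215/18]]
first-kind symbols [ij,l] = (1/2)(d_i g_jl + d_j g_il - d_l g_ij): [uu,u] = E_u/2 = -14/9, [uu,v] = F_u - E_v/2 = 31/36, [uv,u] = E_v/2 = 25/4, [uv,v] = G_u/2 = -22/3, [vv,u] = F_v - G_u/2 = -23/3, [vv,v] = G_v/2 = 9
Gamma^u_ij = (G*[ij,u] - F*[ij,v])/(EG - F^2), Gamma^v_ij = (E*[ij,v] - F*[ij,u])/(EG - F^2)
Gamma_uuu = -4639/2871, Gamma_uuv = 359/198, Gamma_uvv = -6370/2871, Gamma_vuu = -3173/2871, Gamma_vuv = 95/99, Gamma_vvv = -3368/2871
d^2u/dtau^2 = -(Gamma_uuu*(3/4)^2 + 2*Gamma_uuv*(3/4)*(1/4) + Gamma_uvv*(1/4)^2) = 2111/5742
d^2v/dtau^2 = -(Gamma_vuu*(3/4)^2 + 2*Gamma_vuv*(3/4)*(1/4) + Gamma_vvv*(1/4)^2) = 15395/45936


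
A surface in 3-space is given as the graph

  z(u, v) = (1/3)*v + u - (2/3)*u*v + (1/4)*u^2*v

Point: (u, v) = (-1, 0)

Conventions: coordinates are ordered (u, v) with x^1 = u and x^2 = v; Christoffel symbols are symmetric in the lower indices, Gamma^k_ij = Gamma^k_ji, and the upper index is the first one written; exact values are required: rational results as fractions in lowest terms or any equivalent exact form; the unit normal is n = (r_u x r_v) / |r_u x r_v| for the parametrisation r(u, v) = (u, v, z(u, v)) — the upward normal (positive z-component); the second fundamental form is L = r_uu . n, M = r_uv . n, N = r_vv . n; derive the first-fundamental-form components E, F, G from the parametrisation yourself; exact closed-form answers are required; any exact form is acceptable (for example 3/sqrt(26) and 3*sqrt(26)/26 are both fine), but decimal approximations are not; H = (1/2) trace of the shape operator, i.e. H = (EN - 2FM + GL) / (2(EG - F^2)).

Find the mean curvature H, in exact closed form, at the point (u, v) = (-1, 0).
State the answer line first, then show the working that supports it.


Answer: H = 280*sqrt(57)/9747

z_u = 1, z_v = 5/4, z_uu = 0, z_uv = -7/6, z_vv = 0
E = 2, F = 5/4, G = 41/16; answer radicand W^2 = 57/16
unnormalised second-form numerators: l = 0, m = -7/6, n = 0; L = l/sqrt(57/16), and similarly M = m/sqrt(W^2), N = n/sqrt(W^2)
H = (E*n - 2*F*m + G*l) / (2*(EG - F^2)*sqrt(W^2)); E*n - 2*F*m + G*l = 35/12, EG - F^2 = 57/16, so H = (70/171)/sqrt(57/16)


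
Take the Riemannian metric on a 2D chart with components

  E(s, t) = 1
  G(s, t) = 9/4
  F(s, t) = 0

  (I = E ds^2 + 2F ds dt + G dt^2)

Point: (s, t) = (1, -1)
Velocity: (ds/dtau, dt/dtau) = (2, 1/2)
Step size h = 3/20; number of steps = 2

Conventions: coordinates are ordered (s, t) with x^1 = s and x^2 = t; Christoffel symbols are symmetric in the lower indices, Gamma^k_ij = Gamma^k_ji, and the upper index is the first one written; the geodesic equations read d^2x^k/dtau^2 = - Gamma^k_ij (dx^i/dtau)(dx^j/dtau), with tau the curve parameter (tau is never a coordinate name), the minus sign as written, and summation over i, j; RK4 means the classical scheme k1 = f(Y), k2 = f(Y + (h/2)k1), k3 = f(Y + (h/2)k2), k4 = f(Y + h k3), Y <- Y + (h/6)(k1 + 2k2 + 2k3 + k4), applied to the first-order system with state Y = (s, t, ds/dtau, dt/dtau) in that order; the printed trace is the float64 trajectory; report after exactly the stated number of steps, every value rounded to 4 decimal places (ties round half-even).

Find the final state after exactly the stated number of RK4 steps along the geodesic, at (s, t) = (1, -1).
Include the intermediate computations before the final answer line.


f(Y) = (ds/dtau, dt/dtau, -Gamma^s_ij Y'^i Y'^j, -Gamma^t_ij Y'^i Y'^j) with the Gammas evaluated at the stage position; h = 0.150000; intermediate values shown to 6 dp
step 0: s = 1.0000, t = -1.0000, ds/dtau = 2.0000, dt/dtau = 0.5000
step 1:
  k1: at (s, t) = (1.000000, -1.000000), (ds/dtau, dt/dtau) = (2.000000, 0.500000); Gamma_sss = 0.000000, Gamma_sst = 0.000000, Gamma_stt = 0.000000, Gamma_tss = 0.000000, Gamma_tst = 0.000000, Gamma_ttt = 0.000000; k1 = (2.000000, 0.500000, 0.000000, 0.000000)
  k2: at (s, t) = (1.150000, -0.962500), (ds/dtau, dt/dtau) = (2.000000, 0.500000); Gamma_sss = 0.000000, Gamma_sst = 0.000000, Gamma_stt = 0.000000, Gamma_tss = 0.000000, Gamma_tst = 0.000000, Gamma_ttt = 0.000000; k2 = (2.000000, 0.500000, 0.000000, 0.000000)
  k3: at (s, t) = (1.150000, -0.962500), (ds/dtau, dt/dtau) = (2.000000, 0.500000); Gamma_sss = 0.000000, Gamma_sst = 0.000000, Gamma_stt = 0.000000, Gamma_tss = 0.000000, Gamma_tst = 0.000000, Gamma_ttt = 0.000000; k3 = (2.000000, 0.500000, 0.000000, 0.000000)
  k4: at (s, t) = (1.300000, -0.925000), (ds/dtau, dt/dtau) = (2.000000, 0.500000); Gamma_sss = 0.000000, Gamma_sst = 0.000000, Gamma_stt = 0.000000, Gamma_tss = 0.000000, Gamma_tst = 0.000000, Gamma_ttt = 0.000000; k4 = (2.000000, 0.500000, 0.000000, 0.000000)
  Y <- Y + (h/6)(k1 + 2k2 + 2k3 + k4): s = 1.3000, t = -0.9250, ds/dtau = 2.0000, dt/dtau = 0.5000
step 2:
  k1: at (s, t) = (1.300000, -0.925000), (ds/dtau, dt/dtau) = (2.000000, 0.500000); Gamma_sss = 0.000000, Gamma_sst = 0.000000, Gamma_stt = 0.000000, Gamma_tss = 0.000000, Gamma_tst = 0.000000, Gamma_ttt = 0.000000; k1 = (2.000000, 0.500000, 0.000000, 0.000000)
  k2: at (s, t) = (1.450000, -0.887500), (ds/dtau, dt/dtau) = (2.000000, 0.500000); Gamma_sss = 0.000000, Gamma_sst = 0.000000, Gamma_stt = 0.000000, Gamma_tss = 0.000000, Gamma_tst = 0.000000, Gamma_ttt = 0.000000; k2 = (2.000000, 0.500000, 0.000000, 0.000000)
  k3: at (s, t) = (1.450000, -0.887500), (ds/dtau, dt/dtau) = (2.000000, 0.500000); Gamma_sss = 0.000000, Gamma_sst = 0.000000, Gamma_stt = 0.000000, Gamma_tss = 0.000000, Gamma_tst = 0.000000, Gamma_ttt = 0.000000; k3 = (2.000000, 0.500000, 0.000000, 0.000000)
  k4: at (s, t) = (1.600000, -0.850000), (ds/dtau, dt/dtau) = (2.000000, 0.500000); Gamma_sss = 0.000000, Gamma_sst = 0.000000, Gamma_stt = 0.000000, Gamma_tss = 0.000000, Gamma_tst = 0.000000, Gamma_ttt = 0.000000; k4 = (2.000000, 0.500000, 0.000000, 0.000000)
  Y <- Y + (h/6)(k1 + 2k2 + 2k3 + k4): s = 1.6000, t = -0.8500, ds/dtau = 2.0000, dt/dtau = 0.5000

Answer: s = 1.6000, t = -0.8500, ds/dtau = 2.0000, dt/dtau = 0.5000


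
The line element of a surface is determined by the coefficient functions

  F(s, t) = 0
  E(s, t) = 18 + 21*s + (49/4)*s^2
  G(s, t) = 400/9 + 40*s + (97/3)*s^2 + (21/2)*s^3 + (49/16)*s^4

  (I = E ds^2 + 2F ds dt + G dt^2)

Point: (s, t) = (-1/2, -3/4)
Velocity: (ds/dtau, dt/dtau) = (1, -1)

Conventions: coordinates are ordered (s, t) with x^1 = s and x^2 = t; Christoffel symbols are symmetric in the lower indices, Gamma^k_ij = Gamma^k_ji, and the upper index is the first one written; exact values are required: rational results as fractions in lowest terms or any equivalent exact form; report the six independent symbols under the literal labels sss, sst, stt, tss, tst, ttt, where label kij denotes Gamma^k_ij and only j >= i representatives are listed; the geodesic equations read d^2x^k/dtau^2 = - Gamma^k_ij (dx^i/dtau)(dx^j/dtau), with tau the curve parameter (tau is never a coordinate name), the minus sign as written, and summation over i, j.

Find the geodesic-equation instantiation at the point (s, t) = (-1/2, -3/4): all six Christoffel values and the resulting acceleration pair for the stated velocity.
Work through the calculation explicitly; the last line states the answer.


E = 169/16, F = 0, G = 72361/2304 at the point
E_s = 35/4, E_t = 0, F_s = 0, F_t = 0, G_s = 1345/96, G_t = 0
EG - F^2 = 12229009/36864;  g^inv = (36864/12229009) * [[72361/2304, 0], [0, 169/16]]
first-kind symbols [ij,l] = (1/2)(d_i g_jl + d_j g_il - d_l g_ij): [ss,s] = E_s/2 = 35/8, [ss,t] = F_s - E_t/2 = 0, [st,s] = E_t/2 = 0, [st,t] = G_s/2 = 1345/192, [tt,s] = F_t - G_s/2 = -1345/192, [tt,t] = G_t/2 = 0
Gamma^s_ij = (G*[ij,s] - F*[ij,t])/(EG - F^2), Gamma^t_ij = (E*[ij,t] - F*[ij,s])/(EG - F^2)
Gamma_sss = 70/169, Gamma_sst = 0, Gamma_stt = -1345/2028, Gamma_tss = 0, Gamma_tst = 60/269, Gamma_ttt = 0
d^2s/dtau^2 = -(Gamma_sss*(1)^2 + 2*Gamma_sst*(1)*(-1) + Gamma_stt*(-1)^2) = 505/2028
d^2t/dtau^2 = -(Gamma_tss*(1)^2 + 2*Gamma_tst*(1)*(-1) + Gamma_ttt*(-1)^2) = 120/269

Answer: Gamma_sss = 70/169, Gamma_sst = 0, Gamma_stt = -1345/2028, Gamma_tss = 0, Gamma_tst = 60/269, Gamma_ttt = 0; accelerations (d^2s/dtau^2, d^2t/dtau^2) = (505/2028, 120/269)


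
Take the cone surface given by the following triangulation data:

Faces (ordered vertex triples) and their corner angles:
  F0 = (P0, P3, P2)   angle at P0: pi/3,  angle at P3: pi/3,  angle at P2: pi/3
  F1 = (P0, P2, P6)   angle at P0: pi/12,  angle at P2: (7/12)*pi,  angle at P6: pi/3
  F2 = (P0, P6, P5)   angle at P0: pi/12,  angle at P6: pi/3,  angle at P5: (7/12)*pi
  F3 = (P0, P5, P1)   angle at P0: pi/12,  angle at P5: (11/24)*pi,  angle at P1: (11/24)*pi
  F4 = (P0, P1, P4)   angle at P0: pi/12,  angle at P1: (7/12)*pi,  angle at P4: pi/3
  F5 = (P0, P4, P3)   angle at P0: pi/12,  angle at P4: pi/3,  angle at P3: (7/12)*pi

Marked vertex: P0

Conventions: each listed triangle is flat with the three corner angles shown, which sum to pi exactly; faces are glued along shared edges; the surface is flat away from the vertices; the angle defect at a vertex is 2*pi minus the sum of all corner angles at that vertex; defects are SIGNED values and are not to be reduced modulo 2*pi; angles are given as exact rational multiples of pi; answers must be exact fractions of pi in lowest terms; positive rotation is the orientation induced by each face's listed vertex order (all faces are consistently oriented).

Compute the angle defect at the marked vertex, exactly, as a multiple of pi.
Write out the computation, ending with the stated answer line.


Sum of corner angles at P0: (3/4)*pi
defect = 2*pi - (3/4)*pi

Answer: defect(P0) = (5/4)*pi


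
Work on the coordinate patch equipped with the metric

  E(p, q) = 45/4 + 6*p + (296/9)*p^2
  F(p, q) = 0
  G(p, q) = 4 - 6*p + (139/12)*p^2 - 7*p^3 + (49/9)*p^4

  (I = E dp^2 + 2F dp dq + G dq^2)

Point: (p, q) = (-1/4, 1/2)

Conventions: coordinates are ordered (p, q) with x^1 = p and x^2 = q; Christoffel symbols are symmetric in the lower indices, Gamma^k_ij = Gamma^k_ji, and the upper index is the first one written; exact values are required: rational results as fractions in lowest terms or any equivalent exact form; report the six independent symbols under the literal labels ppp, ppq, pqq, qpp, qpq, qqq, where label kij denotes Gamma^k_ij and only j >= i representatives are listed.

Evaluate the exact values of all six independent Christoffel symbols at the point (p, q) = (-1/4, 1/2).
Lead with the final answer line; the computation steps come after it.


Answer: Gamma_ppp = -188/425, Gamma_ppq = 0, Gamma_pqq = 242/425, Gamma_qpp = 0, Gamma_qpq = -128/121, Gamma_qqq = 0

E = 425/36, F = 0, G = 14641/2304 at the point
E_p = -94/9, E_q = 0, F_p = 0, F_q = 0, G_p = -121/9, G_q = 0
EG - F^2 = 6222425/82944;  g^inv = (82944/6222425) * [[14641/2304, 0], [0, 425/36]]
first-kind symbols [ij,l] = (1/2)(d_i g_jl + d_j g_il - d_l g_ij): [pp,p] = E_p/2 = -47/9, [pp,q] = F_p - E_q/2 = 0, [pq,p] = E_q/2 = 0, [pq,q] = G_p/2 = -121/18, [qq,p] = F_q - G_p/2 = 121/18, [qq,q] = G_q/2 = 0
Gamma^p_ij = (G*[ij,p] - F*[ij,q])/(EG - F^2), Gamma^q_ij = (E*[ij,q] - F*[ij,p])/(EG - F^2)


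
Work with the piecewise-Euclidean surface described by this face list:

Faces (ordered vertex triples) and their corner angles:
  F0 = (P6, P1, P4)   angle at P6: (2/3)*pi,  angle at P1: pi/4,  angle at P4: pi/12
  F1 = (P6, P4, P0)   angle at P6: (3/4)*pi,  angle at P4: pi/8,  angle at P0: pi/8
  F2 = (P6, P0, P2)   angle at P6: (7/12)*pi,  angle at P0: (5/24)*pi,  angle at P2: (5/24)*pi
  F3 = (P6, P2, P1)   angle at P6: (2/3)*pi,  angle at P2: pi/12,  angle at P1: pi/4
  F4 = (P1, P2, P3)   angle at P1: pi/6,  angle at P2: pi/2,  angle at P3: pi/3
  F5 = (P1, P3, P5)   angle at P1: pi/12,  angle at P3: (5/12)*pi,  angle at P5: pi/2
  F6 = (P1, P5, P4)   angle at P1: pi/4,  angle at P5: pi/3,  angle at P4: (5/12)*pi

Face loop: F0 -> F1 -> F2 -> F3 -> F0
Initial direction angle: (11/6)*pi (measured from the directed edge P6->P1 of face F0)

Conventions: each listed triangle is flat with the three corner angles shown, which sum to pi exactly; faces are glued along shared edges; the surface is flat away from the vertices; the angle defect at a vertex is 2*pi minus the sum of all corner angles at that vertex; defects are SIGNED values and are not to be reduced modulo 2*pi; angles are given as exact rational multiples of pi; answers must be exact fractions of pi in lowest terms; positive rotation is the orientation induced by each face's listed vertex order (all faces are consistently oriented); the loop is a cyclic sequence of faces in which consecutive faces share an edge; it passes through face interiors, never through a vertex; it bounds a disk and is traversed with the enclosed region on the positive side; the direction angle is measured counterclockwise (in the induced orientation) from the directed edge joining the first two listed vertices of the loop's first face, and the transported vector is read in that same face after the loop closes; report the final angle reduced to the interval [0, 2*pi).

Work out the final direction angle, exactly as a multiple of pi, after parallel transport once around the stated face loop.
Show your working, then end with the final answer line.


enclosed vertex P6: corner angles sum to (8/3)*pi, defect = 2*pi - (8/3)*pi = (-2/3)*pi
holonomy = initial angle + sum of enclosed defects (mod 2*pi), positive in the induced orientation
final angle = (11/6)*pi - (2/3)*pi = (7/6)*pi (mod 2*pi)

Answer: final direction angle = (7/6)*pi


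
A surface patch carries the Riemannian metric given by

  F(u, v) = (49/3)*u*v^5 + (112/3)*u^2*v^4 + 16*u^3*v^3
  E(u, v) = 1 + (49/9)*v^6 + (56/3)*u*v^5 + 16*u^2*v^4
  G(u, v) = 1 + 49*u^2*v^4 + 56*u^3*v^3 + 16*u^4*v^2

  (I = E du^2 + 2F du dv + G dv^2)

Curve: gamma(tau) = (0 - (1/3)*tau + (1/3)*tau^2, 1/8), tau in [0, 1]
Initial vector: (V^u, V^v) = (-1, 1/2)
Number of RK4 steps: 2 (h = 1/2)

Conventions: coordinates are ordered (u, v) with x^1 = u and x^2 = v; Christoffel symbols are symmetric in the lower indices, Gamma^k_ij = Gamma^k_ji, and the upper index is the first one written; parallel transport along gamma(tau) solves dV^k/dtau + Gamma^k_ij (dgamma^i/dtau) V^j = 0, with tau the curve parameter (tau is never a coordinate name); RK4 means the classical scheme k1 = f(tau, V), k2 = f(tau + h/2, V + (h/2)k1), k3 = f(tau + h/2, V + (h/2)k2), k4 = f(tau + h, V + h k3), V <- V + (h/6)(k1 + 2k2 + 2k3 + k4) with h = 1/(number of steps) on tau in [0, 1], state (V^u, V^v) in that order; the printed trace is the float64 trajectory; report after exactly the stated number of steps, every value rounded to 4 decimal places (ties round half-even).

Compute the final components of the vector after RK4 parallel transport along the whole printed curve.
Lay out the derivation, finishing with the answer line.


gamma'(tau) = (-1/3 + (2/3)*tau, 0); f(tau, V)^k = -Gamma^k_ij(gamma(tau)) gamma'^i(tau) V^j; h = 1/2; intermediate values shown to 6 dp
curve data and Christoffel symbols at the stage parameters:
  tau = 0.000000: gamma = (0.000000, 0.125000), gamma' = (-0.333333, 0.000000); Gamma_uuu = 0.000285, Gamma_uuv = 0.000498, Gamma_uvv = 0.000000, Gamma_vuu = 0.000000, Gamma_vuv = 0.000000, Gamma_vvv = 0.000000
  tau = 0.250000: gamma = (-0.062500, 0.125000), gamma' = (-0.166667, 0.000000); Gamma_uuu = 0.000041, Gamma_uuv = 0.000031, Gamma_uvv = -0.000061, Gamma_vuu = -0.000305, Gamma_vuv = -0.000229, Gamma_vvv = 0.000458
  tau = 0.500000: gamma = (-0.083333, 0.125000), gamma' = (0.000000, 0.000000); Gamma_uuu = -0.000041, Gamma_uuv = -0.000017, Gamma_uvv = 0.000077, Gamma_vuu = -0.000353, Gamma_vuv = -0.000147, Gamma_vvv = 0.000666
  tau = 0.750000: gamma = (-0.062500, 0.125000), gamma' = (0.166667, 0.000000); Gamma_uuu = 0.000041, Gamma_uuv = 0.000031, Gamma_uvv = -0.000061, Gamma_vuu = -0.000305, Gamma_vuv = -0.000229, Gamma_vvv = 0.000458
  tau = 1.000000: gamma = (0.000000, 0.125000), gamma' = (0.333333, 0.000000); Gamma_uuu = 0.000285, Gamma_uuv = 0.000498, Gamma_uvv = 0.000000, Gamma_vuu = 0.000000, Gamma_vuv = 0.000000, Gamma_vvv = 0.000000
step 0: V^u = -1.0000, V^v = 0.5000
step 1: k1 = (-0.000012, 0.000000), k2 = (-0.000004, 0.000032), k3 = (-0.000004, 0.000032), k4 = (0.000000, 0.000000); V <- V + (h/6)(k1 + 2k2 + 2k3 + k4): V^u = -1.0000, V^v = 0.5000
step 2: k1 = (0.000000, 0.000000), k2 = (0.000004, -0.000032), k3 = (0.000004, -0.000032), k4 = (0.000012, 0.000000); V <- V + (h/6)(k1 + 2k2 + 2k3 + k4): V^u = -1.0000, V^v = 0.5000

Answer: V^u = -1.0000, V^v = 0.5000


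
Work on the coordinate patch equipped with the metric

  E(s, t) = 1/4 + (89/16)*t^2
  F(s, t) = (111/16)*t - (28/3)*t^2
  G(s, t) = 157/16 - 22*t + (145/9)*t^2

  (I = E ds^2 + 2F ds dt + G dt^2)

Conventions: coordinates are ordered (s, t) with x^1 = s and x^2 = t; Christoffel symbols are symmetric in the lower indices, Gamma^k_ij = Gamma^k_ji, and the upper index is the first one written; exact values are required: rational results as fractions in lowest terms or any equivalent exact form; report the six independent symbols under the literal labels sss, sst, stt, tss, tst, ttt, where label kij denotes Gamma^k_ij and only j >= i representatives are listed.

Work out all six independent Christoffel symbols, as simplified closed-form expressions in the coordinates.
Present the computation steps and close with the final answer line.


E = 1/4 + (89/16)*t^2; F = (111/16)*t - (28/3)*t^2; G = 157/16 - 22*t + (145/9)*t^2
Gamma^k_ij = (1/2) g^{kl} (d_i g_jl + d_j g_il - d_l g_ij), with g^inv = (1/(EG-F^2)) [[G, -F], [-F, E]]
first partials: E_s = 0, E_t = (89/8)*t, F_s = 0, F_t = 111/16 - (56/3)*t, G_s = 0, G_t = -22 + (290/9)*t
D = EG - F^2 = 157/64 - (11/2)*t + (6037/576)*t^2 + (57/8)*t^3 + (361/144)*t^4
expanded: Gamma^s_ss = (G E_s - 2F F_s + F E_t)/(2D), Gamma^s_st = (G E_t - F G_s)/(2D), Gamma^s_tt = (2G F_t - G G_s - F G_t)/(2D), Gamma^t_ss = (2E F_s - E E_t - F E_s)/(2D), Gamma^t_st = (E G_s - F E_t)/(2D), Gamma^t_tt = (E G_t - 2F F_t + F G_s)/(2D); substitute and cancel common factors

Answer: Gamma_sss = (-119616*t^3 + 88911*t^2)/(5776*t^4 + 16416*t^3 + 24148*t^2 - 12672*t + 5652), Gamma_sst = (206480*t^3 - 281952*t^2 + 125757*t)/(5776*t^4 + 16416*t^3 + 24148*t^2 - 12672*t + 5652), Gamma_stt = (-1039360*t^3 + 2128896*t^2 - 1793520*t + 470529)/(17328*t^4 + 49248*t^3 + 72444*t^2 - 38016*t + 16956), Gamma_tss = (-71289*t^3 - 3204*t)/(5776*t^4 + 16416*t^3 + 24148*t^2 - 12672*t + 5652), Gamma_tst = (119616*t^3 - 88911*t^2)/(5776*t^4 + 16416*t^3 + 24148*t^2 - 12672*t + 5652), Gamma_ttt = (-194928*t^3 + 306576*t^2 - 101609*t - 6336)/(5776*t^4 + 16416*t^3 + 24148*t^2 - 12672*t + 5652)


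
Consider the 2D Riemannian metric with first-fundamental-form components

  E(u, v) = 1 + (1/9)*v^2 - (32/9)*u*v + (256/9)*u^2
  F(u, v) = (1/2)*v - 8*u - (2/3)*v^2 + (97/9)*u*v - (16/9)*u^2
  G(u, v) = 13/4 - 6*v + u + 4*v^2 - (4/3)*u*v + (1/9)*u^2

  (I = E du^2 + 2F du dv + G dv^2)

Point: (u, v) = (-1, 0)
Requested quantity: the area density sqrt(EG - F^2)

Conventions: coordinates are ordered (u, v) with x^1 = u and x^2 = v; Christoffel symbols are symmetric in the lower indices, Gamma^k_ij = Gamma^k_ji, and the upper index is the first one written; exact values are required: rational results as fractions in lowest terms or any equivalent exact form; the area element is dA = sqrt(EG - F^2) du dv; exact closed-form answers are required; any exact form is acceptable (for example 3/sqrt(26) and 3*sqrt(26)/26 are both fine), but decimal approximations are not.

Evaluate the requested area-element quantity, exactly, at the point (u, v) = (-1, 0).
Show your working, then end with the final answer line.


E = 265/9, F = 56/9, G = 85/36; EG - F^2 = 1109/36

Answer: sqrt(EG - F^2) = sqrt(1109)/6


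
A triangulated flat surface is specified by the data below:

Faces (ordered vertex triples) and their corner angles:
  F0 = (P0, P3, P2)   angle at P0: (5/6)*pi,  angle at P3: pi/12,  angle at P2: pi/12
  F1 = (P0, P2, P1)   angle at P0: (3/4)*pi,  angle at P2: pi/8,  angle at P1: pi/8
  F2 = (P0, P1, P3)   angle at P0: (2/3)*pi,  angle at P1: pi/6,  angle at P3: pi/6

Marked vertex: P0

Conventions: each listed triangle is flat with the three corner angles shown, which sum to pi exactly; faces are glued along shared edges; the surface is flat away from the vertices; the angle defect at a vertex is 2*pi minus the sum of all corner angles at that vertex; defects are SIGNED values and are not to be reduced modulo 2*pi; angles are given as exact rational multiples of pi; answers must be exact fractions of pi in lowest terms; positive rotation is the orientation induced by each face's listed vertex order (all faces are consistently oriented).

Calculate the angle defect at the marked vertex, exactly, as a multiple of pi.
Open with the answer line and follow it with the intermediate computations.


Answer: defect(P0) = -pi/4

Sum of corner angles at P0: (9/4)*pi
defect = 2*pi - (9/4)*pi


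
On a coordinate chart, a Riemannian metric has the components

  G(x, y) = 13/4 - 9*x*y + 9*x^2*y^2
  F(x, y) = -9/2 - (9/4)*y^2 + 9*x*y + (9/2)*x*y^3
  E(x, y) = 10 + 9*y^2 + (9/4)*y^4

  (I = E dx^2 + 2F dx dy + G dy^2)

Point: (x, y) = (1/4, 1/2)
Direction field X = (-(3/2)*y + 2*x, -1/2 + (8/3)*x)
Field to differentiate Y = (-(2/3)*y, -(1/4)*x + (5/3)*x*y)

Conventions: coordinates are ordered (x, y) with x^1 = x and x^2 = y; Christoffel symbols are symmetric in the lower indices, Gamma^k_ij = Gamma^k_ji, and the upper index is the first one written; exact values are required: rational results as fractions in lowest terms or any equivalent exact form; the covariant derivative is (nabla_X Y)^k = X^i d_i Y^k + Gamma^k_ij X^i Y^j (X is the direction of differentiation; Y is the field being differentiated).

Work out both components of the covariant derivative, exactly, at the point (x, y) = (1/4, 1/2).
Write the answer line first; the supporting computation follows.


Answer: (nabla_X Y)^x = -385/2736, (nabla_X Y)^y = -91/1368

E = 793/64, F = -243/64, G = 145/64 at the point
E_x = 0, E_y = 81/8, F_x = 81/16, F_y = 27/32, G_x = -27/8, G_y = -27/16
EG - F^2 = 437/32;  g^inv = (32/437) * [[145/64, 243/64], [243/64, 793/64]]
first-kind symbols [ij,l] = (1/2)(d_i g_jl + d_j g_il - d_l g_ij): [xx,x] = E_x/2 = 0, [xx,y] = F_x - E_y/2 = 0, [xy,x] = E_y/2 = 81/16, [xy,y] = G_x/2 = -27/16, [yy,x] = F_y - G_x/2 = 81/32, [yy,y] = G_y/2 = -27/32
Gamma^x_ij = (G*[ij,x] - F*[ij,y])/(EG - F^2), Gamma^y_ij = (E*[ij,y] - F*[ij,x])/(EG - F^2)
Gamma_xxx = 0, Gamma_xxy = 162/437, Gamma_xyy = 81/437, Gamma_yxx = 0, Gamma_yxy = -54/437, Gamma_yyy = -27/437
X = (-1/4, 1/6), Y = (-1/3, 7/48) at the point


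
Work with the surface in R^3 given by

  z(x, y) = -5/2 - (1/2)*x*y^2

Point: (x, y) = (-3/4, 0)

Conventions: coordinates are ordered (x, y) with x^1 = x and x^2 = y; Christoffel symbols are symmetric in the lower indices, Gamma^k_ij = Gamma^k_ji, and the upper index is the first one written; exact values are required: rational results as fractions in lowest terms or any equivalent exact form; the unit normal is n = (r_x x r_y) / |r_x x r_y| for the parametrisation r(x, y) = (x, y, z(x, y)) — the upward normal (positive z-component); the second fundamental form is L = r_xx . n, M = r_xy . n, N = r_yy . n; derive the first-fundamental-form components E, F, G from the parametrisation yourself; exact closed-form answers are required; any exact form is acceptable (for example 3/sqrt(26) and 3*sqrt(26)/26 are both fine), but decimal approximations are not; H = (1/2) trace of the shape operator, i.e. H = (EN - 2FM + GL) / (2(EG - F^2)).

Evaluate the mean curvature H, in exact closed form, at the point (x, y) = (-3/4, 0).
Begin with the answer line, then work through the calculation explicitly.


Answer: H = 3/8

z_x = 0, z_y = 0, z_xx = 0, z_xy = 0, z_yy = 3/4
E = 1, F = 0, G = 1; answer radicand W^2 = 1
unnormalised second-form numerators: l = 0, m = 0, n = 3/4; L = l/sqrt(1), and similarly M = m/sqrt(W^2), N = n/sqrt(W^2)
H = (E*n - 2*F*m + G*l) / (2*(EG - F^2)*sqrt(W^2)); E*n - 2*F*m + G*l = 3/4, EG - F^2 = 1, so H = (3/8)/sqrt(1)


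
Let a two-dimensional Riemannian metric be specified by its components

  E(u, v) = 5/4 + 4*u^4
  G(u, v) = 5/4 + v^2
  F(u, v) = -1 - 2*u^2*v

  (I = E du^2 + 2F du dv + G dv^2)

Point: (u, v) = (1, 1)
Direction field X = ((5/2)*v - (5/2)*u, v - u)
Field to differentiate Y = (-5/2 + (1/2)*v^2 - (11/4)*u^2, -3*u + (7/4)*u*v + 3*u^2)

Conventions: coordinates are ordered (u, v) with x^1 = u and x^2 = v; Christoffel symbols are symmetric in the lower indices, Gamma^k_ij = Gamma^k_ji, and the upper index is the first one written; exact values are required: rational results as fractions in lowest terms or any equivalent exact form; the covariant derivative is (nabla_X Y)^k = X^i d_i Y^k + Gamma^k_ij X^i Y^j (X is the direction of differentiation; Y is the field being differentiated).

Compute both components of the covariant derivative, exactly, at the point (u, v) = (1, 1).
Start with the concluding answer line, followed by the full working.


Answer: (nabla_X Y)^u = 0, (nabla_X Y)^v = 0

E = 21/4, F = -3, G = 9/4 at the point
E_u = 16, E_v = 0, F_u = -4, F_v = -2, G_u = 0, G_v = 2
EG - F^2 = 45/16;  g^inv = (16/45) * [[9/4, 3], [3, 21/4]]
first-kind symbols [ij,l] = (1/2)(d_i g_jl + d_j g_il - d_l g_ij): [uu,u] = E_u/2 = 8, [uu,v] = F_u - E_v/2 = -4, [uv,u] = E_v/2 = 0, [uv,v] = G_u/2 = 0, [vv,u] = F_v - G_u/2 = -2, [vv,v] = G_v/2 = 1
Gamma^u_ij = (G*[ij,u] - F*[ij,v])/(EG - F^2), Gamma^v_ij = (E*[ij,v] - F*[ij,u])/(EG - F^2)
Gamma_uuu = 32/15, Gamma_uuv = 0, Gamma_uvv = -8/15, Gamma_vuu = 16/15, Gamma_vuv = 0, Gamma_vvv = -4/15
X = (0, 0), Y = (-19/4, 7/4) at the point


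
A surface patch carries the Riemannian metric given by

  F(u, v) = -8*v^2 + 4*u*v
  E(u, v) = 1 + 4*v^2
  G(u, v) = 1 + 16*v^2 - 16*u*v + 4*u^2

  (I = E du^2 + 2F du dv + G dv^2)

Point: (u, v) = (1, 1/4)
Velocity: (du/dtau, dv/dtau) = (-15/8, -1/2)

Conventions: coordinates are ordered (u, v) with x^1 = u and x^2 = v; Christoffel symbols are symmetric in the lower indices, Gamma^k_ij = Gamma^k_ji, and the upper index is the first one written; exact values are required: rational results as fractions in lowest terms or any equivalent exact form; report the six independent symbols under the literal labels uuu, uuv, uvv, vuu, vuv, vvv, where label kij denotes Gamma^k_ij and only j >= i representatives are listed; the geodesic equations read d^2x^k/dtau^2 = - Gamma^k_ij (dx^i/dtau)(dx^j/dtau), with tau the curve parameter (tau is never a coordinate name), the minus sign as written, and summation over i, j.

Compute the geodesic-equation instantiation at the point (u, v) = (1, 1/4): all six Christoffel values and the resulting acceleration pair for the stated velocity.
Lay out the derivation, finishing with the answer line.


E = 5/4, F = 1/2, G = 2 at the point
E_u = 0, E_v = 2, F_u = 1, F_v = 0, G_u = 4, G_v = -8
EG - F^2 = 9/4;  g^inv = (4/9) * [[2, -1/2], [-1/2, 5/4]]
first-kind symbols [ij,l] = (1/2)(d_i g_jl + d_j g_il - d_l g_ij): [uu,u] = E_u/2 = 0, [uu,v] = F_u - E_v/2 = 0, [uv,u] = E_v/2 = 1, [uv,v] = G_u/2 = 2, [vv,u] = F_v - G_u/2 = -2, [vv,v] = G_v/2 = -4
Gamma^u_ij = (G*[ij,u] - F*[ij,v])/(EG - F^2), Gamma^v_ij = (E*[ij,v] - F*[ij,u])/(EG - F^2)
Gamma_uuu = 0, Gamma_uuv = 4/9, Gamma_uvv = -8/9, Gamma_vuu = 0, Gamma_vuv = 8/9, Gamma_vvv = -16/9
d^2u/dtau^2 = -(Gamma_uuu*(-15/8)^2 + 2*Gamma_uuv*(-15/8)*(-1/2) + Gamma_uvv*(-1/2)^2) = -11/18
d^2v/dtau^2 = -(Gamma_vuu*(-15/8)^2 + 2*Gamma_vuv*(-15/8)*(-1/2) + Gamma_vvv*(-1/2)^2) = -11/9

Answer: Gamma_uuu = 0, Gamma_uuv = 4/9, Gamma_uvv = -8/9, Gamma_vuu = 0, Gamma_vuv = 8/9, Gamma_vvv = -16/9; accelerations (d^2u/dtau^2, d^2v/dtau^2) = (-11/18, -11/9)


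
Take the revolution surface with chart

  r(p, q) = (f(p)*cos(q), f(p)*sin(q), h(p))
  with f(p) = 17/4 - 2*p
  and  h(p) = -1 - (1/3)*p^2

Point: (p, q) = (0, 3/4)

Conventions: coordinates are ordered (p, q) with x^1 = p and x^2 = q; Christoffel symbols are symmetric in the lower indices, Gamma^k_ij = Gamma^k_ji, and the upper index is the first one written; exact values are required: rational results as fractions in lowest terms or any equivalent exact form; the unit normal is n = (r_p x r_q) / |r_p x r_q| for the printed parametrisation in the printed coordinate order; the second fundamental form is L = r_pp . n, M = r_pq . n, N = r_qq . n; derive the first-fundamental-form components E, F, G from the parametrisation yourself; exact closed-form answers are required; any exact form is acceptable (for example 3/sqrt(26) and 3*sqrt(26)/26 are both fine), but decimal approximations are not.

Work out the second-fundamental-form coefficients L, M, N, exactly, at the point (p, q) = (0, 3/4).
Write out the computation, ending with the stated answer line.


f = 17/4, f' = -2, f'' = 0, h' = 0, h'' = -2/3
E = 4, F = 0, G = 289/16; answer radicand W^2 = 4
unnormalised second-form numerators: l = 4/3, m = 0, n = 0; L = l/sqrt(4), and similarly M = m/sqrt(W^2), N = n/sqrt(W^2)

Answer: L = 2/3, M = 0, N = 0


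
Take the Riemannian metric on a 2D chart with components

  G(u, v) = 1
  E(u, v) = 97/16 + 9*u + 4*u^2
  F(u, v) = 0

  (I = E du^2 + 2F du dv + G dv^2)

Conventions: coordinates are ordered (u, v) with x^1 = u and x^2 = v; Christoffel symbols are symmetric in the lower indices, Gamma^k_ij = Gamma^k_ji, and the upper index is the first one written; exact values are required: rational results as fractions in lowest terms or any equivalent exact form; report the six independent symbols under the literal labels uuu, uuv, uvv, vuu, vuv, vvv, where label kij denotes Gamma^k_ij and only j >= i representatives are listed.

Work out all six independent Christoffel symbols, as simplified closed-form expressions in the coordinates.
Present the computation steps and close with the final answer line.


E = 97/16 + 9*u + 4*u^2; F = 0; G = 1
Gamma^k_ij = (1/2) g^{kl} (d_i g_jl + d_j g_il - d_l g_ij), with g^inv = (1/(EG-F^2)) [[G, -F], [-F, E]]
first partials: E_u = 9 + 8*u, E_v = 0, F_u = 0, F_v = 0, G_u = 0, G_v = 0
D = EG - F^2 = 97/16 + 9*u + 4*u^2
expanded: Gamma^u_uu = (G E_u - 2F F_u + F E_v)/(2D), Gamma^u_uv = (G E_v - F G_u)/(2D), Gamma^u_vv = (2G F_v - G G_u - F G_v)/(2D), Gamma^v_uu = (2E F_u - E E_v - F E_u)/(2D), Gamma^v_uv = (E G_u - F E_v)/(2D), Gamma^v_vv = (E G_v - 2F F_v + F G_u)/(2D); substitute and cancel common factors

Answer: Gamma_uuu = (64*u + 72)/(64*u^2 + 144*u + 97), Gamma_uuv = 0, Gamma_uvv = 0, Gamma_vuu = 0, Gamma_vuv = 0, Gamma_vvv = 0


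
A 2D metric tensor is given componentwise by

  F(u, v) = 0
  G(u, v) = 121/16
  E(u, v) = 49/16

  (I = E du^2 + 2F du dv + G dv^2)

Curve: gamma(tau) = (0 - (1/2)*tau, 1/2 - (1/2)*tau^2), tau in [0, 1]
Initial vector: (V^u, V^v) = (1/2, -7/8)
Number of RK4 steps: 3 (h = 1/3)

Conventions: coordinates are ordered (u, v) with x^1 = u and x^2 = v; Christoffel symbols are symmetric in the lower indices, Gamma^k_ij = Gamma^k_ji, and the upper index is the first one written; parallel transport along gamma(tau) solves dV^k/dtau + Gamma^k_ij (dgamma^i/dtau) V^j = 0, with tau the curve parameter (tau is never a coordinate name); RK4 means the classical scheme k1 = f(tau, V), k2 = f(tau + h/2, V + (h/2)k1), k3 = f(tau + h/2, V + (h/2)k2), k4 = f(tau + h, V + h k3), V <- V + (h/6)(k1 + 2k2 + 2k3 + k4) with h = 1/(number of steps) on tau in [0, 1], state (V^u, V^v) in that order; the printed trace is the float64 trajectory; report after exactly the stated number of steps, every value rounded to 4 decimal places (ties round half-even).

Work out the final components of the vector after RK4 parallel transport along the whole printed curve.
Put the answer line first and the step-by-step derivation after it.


Answer: V^u = 0.5000, V^v = -0.8750

gamma'(tau) = (-1/2, -tau); f(tau, V)^k = -Gamma^k_ij(gamma(tau)) gamma'^i(tau) V^j; h = 1/3; intermediate values shown to 6 dp
curve data and Christoffel symbols at the stage parameters:
  tau = 0.000000: gamma = (0.000000, 0.500000), gamma' = (-0.500000, 0.000000); Gamma_uuu = 0.000000, Gamma_uuv = 0.000000, Gamma_uvv = 0.000000, Gamma_vuu = 0.000000, Gamma_vuv = 0.000000, Gamma_vvv = 0.000000
  tau = 0.166667: gamma = (-0.083333, 0.486111), gamma' = (-0.500000, -0.166667); Gamma_uuu = 0.000000, Gamma_uuv = 0.000000, Gamma_uvv = 0.000000, Gamma_vuu = 0.000000, Gamma_vuv = 0.000000, Gamma_vvv = 0.000000
  tau = 0.333333: gamma = (-0.166667, 0.444444), gamma' = (-0.500000, -0.333333); Gamma_uuu = 0.000000, Gamma_uuv = 0.000000, Gamma_uvv = 0.000000, Gamma_vuu = 0.000000, Gamma_vuv = 0.000000, Gamma_vvv = 0.000000
  tau = 0.500000: gamma = (-0.250000, 0.375000), gamma' = (-0.500000, -0.500000); Gamma_uuu = 0.000000, Gamma_uuv = 0.000000, Gamma_uvv = 0.000000, Gamma_vuu = 0.000000, Gamma_vuv = 0.000000, Gamma_vvv = 0.000000
  tau = 0.666667: gamma = (-0.333333, 0.277778), gamma' = (-0.500000, -0.666667); Gamma_uuu = 0.000000, Gamma_uuv = 0.000000, Gamma_uvv = 0.000000, Gamma_vuu = 0.000000, Gamma_vuv = 0.000000, Gamma_vvv = 0.000000
  tau = 0.833333: gamma = (-0.416667, 0.152778), gamma' = (-0.500000, -0.833333); Gamma_uuu = 0.000000, Gamma_uuv = 0.000000, Gamma_uvv = 0.000000, Gamma_vuu = 0.000000, Gamma_vuv = 0.000000, Gamma_vvv = 0.000000
  tau = 1.000000: gamma = (-0.500000, 0.000000), gamma' = (-0.500000, -1.000000); Gamma_uuu = 0.000000, Gamma_uuv = 0.000000, Gamma_uvv = 0.000000, Gamma_vuu = 0.000000, Gamma_vuv = 0.000000, Gamma_vvv = 0.000000
step 0: V^u = 0.5000, V^v = -0.8750
step 1: k1 = (0.000000, 0.000000), k2 = (0.000000, 0.000000), k3 = (0.000000, 0.000000), k4 = (0.000000, 0.000000); V <- V + (h/6)(k1 + 2k2 + 2k3 + k4): V^u = 0.5000, V^v = -0.8750
step 2: k1 = (0.000000, 0.000000), k2 = (0.000000, 0.000000), k3 = (0.000000, 0.000000), k4 = (0.000000, 0.000000); V <- V + (h/6)(k1 + 2k2 + 2k3 + k4): V^u = 0.5000, V^v = -0.8750
step 3: k1 = (0.000000, 0.000000), k2 = (0.000000, 0.000000), k3 = (0.000000, 0.000000), k4 = (0.000000, 0.000000); V <- V + (h/6)(k1 + 2k2 + 2k3 + k4): V^u = 0.5000, V^v = -0.8750


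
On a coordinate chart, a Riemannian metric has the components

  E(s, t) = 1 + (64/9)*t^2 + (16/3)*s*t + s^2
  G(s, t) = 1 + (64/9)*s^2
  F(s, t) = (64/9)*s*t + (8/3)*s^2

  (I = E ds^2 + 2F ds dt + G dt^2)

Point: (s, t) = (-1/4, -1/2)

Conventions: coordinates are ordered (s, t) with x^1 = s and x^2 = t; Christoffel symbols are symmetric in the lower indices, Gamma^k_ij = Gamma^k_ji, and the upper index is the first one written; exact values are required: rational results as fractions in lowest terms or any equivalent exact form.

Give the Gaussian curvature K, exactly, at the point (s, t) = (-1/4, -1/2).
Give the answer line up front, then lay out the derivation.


Answer: K = -147456/323761

E = 505/144, F = 19/18, G = 13/9, EG - F^2 = 569/144 at the point
E_s = -19/6, E_t = -76/9, F_s = -44/9, F_t = -16/9, G_s = -32/9, G_t = 0
E_tt = 128/9, F_st = 64/9, G_ss = 128/9
Using the Brioschi determinant formula for K from the metric derivatives:
M1 = [[-E_tt/2 + F_st - G_ss/2, E_s/2, F_s - E_t/2], [F_t - G_s/2, E, F], [G_t/2, F, G]] = [[-64/9, -19/12, -2/3], [0, 505/144, 19/18], [0, 19/18, 13/9]]; det M1 = -2276/81
M2 = [[0, E_t/2, G_s/2], [E_t/2, E, F], [G_s/2, F, G]] = [[0, -38/9, -16/9], [-38/9, 505/144, 19/18], [-16/9, 19/18, 13/9]]; det M2 = -1700/81
det M1 - det M2 = -64/9; K = -64/9 / (569/144)^2 = -147456/323761


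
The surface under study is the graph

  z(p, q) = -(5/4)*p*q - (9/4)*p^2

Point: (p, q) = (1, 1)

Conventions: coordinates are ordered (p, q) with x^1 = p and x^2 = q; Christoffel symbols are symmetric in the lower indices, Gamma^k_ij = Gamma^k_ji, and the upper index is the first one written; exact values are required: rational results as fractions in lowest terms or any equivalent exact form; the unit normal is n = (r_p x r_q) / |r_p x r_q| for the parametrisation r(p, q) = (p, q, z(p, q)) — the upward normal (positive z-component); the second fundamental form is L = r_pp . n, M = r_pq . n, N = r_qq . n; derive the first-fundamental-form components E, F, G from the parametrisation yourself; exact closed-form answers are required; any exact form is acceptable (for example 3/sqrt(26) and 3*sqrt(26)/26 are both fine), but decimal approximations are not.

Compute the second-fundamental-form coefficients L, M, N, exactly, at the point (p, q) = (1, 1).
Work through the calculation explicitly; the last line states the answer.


z_p = -23/4, z_q = -5/4, z_pp = -9/2, z_pq = -5/4, z_qq = 0
E = 545/16, F = 115/16, G = 41/16; answer radicand W^2 = 285/8
unnormalised second-form numerators: l = -9/2, m = -5/4, n = 0; L = l/sqrt(285/8), and similarly M = m/sqrt(W^2), N = n/sqrt(W^2)

Answer: L = -3*sqrt(570)/95, M = -sqrt(570)/114, N = 0
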